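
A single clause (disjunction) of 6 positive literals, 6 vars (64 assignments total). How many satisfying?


Step 1: Total=2^6=64
Step 2: Unsat when all 6 false: 2^0=1
Step 3: Sat=64-1=63

63


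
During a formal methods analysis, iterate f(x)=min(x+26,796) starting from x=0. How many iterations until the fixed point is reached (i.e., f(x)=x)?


Step 1: x=0, cap=796, increment=26
Step 2: x grows by 26 each step until capped at 796; fixed point is x=796
Step 3: iterations = ceil(796/26) = 31

31


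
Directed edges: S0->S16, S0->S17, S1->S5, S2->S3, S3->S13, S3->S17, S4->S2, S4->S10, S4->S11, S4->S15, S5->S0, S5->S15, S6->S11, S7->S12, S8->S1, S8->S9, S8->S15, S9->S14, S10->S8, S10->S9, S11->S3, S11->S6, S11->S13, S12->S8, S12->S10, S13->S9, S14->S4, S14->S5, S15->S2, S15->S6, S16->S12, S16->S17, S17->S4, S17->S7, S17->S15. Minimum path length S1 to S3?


BFS layer-by-layer from S1:
  dist 0: {S1}
  dist 1: {S5}
  dist 2: {S0, S15}
  dist 3: {S2, S6, S16, S17}
  dist 4: {S3, S4, S7, S11, S12}
  -> S3 reached at distance 4
Shortest path length = 4

4


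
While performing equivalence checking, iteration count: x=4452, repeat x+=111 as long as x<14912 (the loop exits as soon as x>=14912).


Step 1: x goes from 4452 toward 14912 by 111; the body runs while x<14912, so iterations = ceil((bound-start)/step)
Step 2: Distance=10460
Step 3: ceil(10460/111)=95

95


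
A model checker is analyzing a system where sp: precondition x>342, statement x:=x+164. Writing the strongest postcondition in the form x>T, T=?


Formula: sp(P, x:=E) = exists old_x. (x = E[old_x/x]) AND P[old_x/x] (old_x is the value of x before the assignment; eliminate old_x by solving x = E[old_x/x] for old_x)
Step 1: Precondition P: x>342, i.e. old_x > 342
Step 2: Assignment gives x = old_x + 164, so old_x = x - 164
Step 3: Substitute into P: x - 164 > 342
Step 4: Simplify: x > 342+164 = 506

506


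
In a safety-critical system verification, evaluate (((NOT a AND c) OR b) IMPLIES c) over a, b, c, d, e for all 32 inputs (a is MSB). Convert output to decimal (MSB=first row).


Formula: (((NOT a AND c) OR b) IMPLIES c) over a, b, c, d, e (32 rows)
Evaluate each row (bits = a,b,c,d,e, MSB first):
  row 0 [00000]: (((NOT 0 AND 0) OR 0) IMPLIES 0) -> 1
  row 1 [00001]: (((NOT 0 AND 0) OR 0) IMPLIES 0) -> 1
  row 2 [00010]: (((NOT 0 AND 0) OR 0) IMPLIES 0) -> 1
  row 3 [00011]: (((NOT 0 AND 0) OR 0) IMPLIES 0) -> 1
  row 4 [00100]: (((NOT 0 AND 1) OR 0) IMPLIES 1) -> 1
  row 5 [00101]: (((NOT 0 AND 1) OR 0) IMPLIES 1) -> 1
  row 6 [00110]: (((NOT 0 AND 1) OR 0) IMPLIES 1) -> 1
  row 7 [00111]: (((NOT 0 AND 1) OR 0) IMPLIES 1) -> 1
  row 8 [01000]: (((NOT 0 AND 0) OR 1) IMPLIES 0) -> 0
  row 9 [01001]: (((NOT 0 AND 0) OR 1) IMPLIES 0) -> 0
  row 10 [01010]: (((NOT 0 AND 0) OR 1) IMPLIES 0) -> 0
  row 11 [01011]: (((NOT 0 AND 0) OR 1) IMPLIES 0) -> 0
  row 12 [01100]: (((NOT 0 AND 1) OR 1) IMPLIES 1) -> 1
  row 13 [01101]: (((NOT 0 AND 1) OR 1) IMPLIES 1) -> 1
  row 14 [01110]: (((NOT 0 AND 1) OR 1) IMPLIES 1) -> 1
  row 15 [01111]: (((NOT 0 AND 1) OR 1) IMPLIES 1) -> 1
  row 16 [10000]: (((NOT 1 AND 0) OR 0) IMPLIES 0) -> 1
  row 17 [10001]: (((NOT 1 AND 0) OR 0) IMPLIES 0) -> 1
  row 18 [10010]: (((NOT 1 AND 0) OR 0) IMPLIES 0) -> 1
  row 19 [10011]: (((NOT 1 AND 0) OR 0) IMPLIES 0) -> 1
  row 20 [10100]: (((NOT 1 AND 1) OR 0) IMPLIES 1) -> 1
  row 21 [10101]: (((NOT 1 AND 1) OR 0) IMPLIES 1) -> 1
  row 22 [10110]: (((NOT 1 AND 1) OR 0) IMPLIES 1) -> 1
  row 23 [10111]: (((NOT 1 AND 1) OR 0) IMPLIES 1) -> 1
  row 24 [11000]: (((NOT 1 AND 0) OR 1) IMPLIES 0) -> 0
  row 25 [11001]: (((NOT 1 AND 0) OR 1) IMPLIES 0) -> 0
  row 26 [11010]: (((NOT 1 AND 0) OR 1) IMPLIES 0) -> 0
  row 27 [11011]: (((NOT 1 AND 0) OR 1) IMPLIES 0) -> 0
  row 28 [11100]: (((NOT 1 AND 1) OR 1) IMPLIES 1) -> 1
  row 29 [11101]: (((NOT 1 AND 1) OR 1) IMPLIES 1) -> 1
  row 30 [11110]: (((NOT 1 AND 1) OR 1) IMPLIES 1) -> 1
  row 31 [11111]: (((NOT 1 AND 1) OR 1) IMPLIES 1) -> 1
Full result column, 4 rows per line (a,b,c fixed per line; d,e runs 00..11 left to right):
  rows 0-3 [a,b,c=000]: 1111  = hex F
  rows 4-7 [a,b,c=001]: 1111  = hex F
  rows 8-11 [a,b,c=010]: 0000  = hex 0
  rows 12-15 [a,b,c=011]: 1111  = hex F
  rows 16-19 [a,b,c=100]: 1111  = hex F
  rows 20-23 [a,b,c=101]: 1111  = hex F
  rows 24-27 [a,b,c=110]: 0000  = hex 0
  rows 28-31 [a,b,c=111]: 1111  = hex F
Output column (row 0 .. row 31) = 11111111000011111111111100001111
Output column grouped in 4s = 1111 1111 0000 1111 1111 1111 0000 1111 = 0xFF0FFF0F
Convert to decimal digit by digit (value = value*16 + digit):
  F -> 15
  15*16 + 15 (F) = 255
  255*16 + 0 = 4080
  4080*16 + 15 (F) = 65295
  65295*16 + 15 (F) = 1044735
  1044735*16 + 15 (F) = 16715775
  16715775*16 + 0 = 267452400
  267452400*16 + 15 (F) = 4279238415
Decimal = 4279238415

4279238415


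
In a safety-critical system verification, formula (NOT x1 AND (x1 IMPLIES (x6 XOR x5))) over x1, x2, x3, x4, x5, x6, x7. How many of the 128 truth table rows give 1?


Formula: (NOT x1 AND (x1 IMPLIES (x6 XOR x5))) over 7 vars (128 rows)
Evaluate each row (x1, x2, x3, x4, x5, x6, x7 as bits, MSB first):
  row 0 [0000000]: (NOT 0 AND (0 IMPLIES (0 XOR 0))) -> 1
  row 1 [0000001]: (NOT 0 AND (0 IMPLIES (0 XOR 0))) -> 1
  row 2 [0000010]: (NOT 0 AND (0 IMPLIES (1 XOR 0))) -> 1
  row 3 [0000011]: (NOT 0 AND (0 IMPLIES (1 XOR 0))) -> 1
  row 4 [0000100]: (NOT 0 AND (0 IMPLIES (0 XOR 1))) -> 1
  (every remaining row is evaluated the same way; all 128 results are listed next)
Full result column, 8 rows per line (x1,x2,x3,x4 fixed per line; x5,x6,x7 runs 000..111 left to right):
  rows 0-7 [x1,x2,x3,x4=0000]: 11111111  (ones: 8)
  rows 8-15 [x1,x2,x3,x4=0001]: 11111111  (ones: 8)
  rows 16-23 [x1,x2,x3,x4=0010]: 11111111  (ones: 8)
  rows 24-31 [x1,x2,x3,x4=0011]: 11111111  (ones: 8)
  rows 32-39 [x1,x2,x3,x4=0100]: 11111111  (ones: 8)
  rows 40-47 [x1,x2,x3,x4=0101]: 11111111  (ones: 8)
  rows 48-55 [x1,x2,x3,x4=0110]: 11111111  (ones: 8)
  rows 56-63 [x1,x2,x3,x4=0111]: 11111111  (ones: 8)
  rows 64-71 [x1,x2,x3,x4=1000]: 00000000  (ones: 0)
  rows 72-79 [x1,x2,x3,x4=1001]: 00000000  (ones: 0)
  rows 80-87 [x1,x2,x3,x4=1010]: 00000000  (ones: 0)
  rows 88-95 [x1,x2,x3,x4=1011]: 00000000  (ones: 0)
  rows 96-103 [x1,x2,x3,x4=1100]: 00000000  (ones: 0)
  rows 104-111 [x1,x2,x3,x4=1101]: 00000000  (ones: 0)
  rows 112-119 [x1,x2,x3,x4=1110]: 00000000  (ones: 0)
  rows 120-127 [x1,x2,x3,x4=1111]: 00000000  (ones: 0)
Count of 1-rows = 8+8+8+8+8+8+8+8+0+0+0+0+0+0+0+0 = 64

64


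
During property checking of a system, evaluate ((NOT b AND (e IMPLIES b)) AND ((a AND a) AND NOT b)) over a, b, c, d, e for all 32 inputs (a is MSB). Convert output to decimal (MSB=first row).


Formula: ((NOT b AND (e IMPLIES b)) AND ((a AND a) AND NOT b)) over a, b, c, d, e (32 rows)
Evaluate each row (bits = a,b,c,d,e, MSB first):
  row 0 [00000]: ((NOT 0 AND (0 IMPLIES 0)) AND ((0 AND 0) AND NOT 0)) -> 0
  row 1 [00001]: ((NOT 0 AND (1 IMPLIES 0)) AND ((0 AND 0) AND NOT 0)) -> 0
  row 2 [00010]: ((NOT 0 AND (0 IMPLIES 0)) AND ((0 AND 0) AND NOT 0)) -> 0
  row 3 [00011]: ((NOT 0 AND (1 IMPLIES 0)) AND ((0 AND 0) AND NOT 0)) -> 0
  row 4 [00100]: ((NOT 0 AND (0 IMPLIES 0)) AND ((0 AND 0) AND NOT 0)) -> 0
  row 5 [00101]: ((NOT 0 AND (1 IMPLIES 0)) AND ((0 AND 0) AND NOT 0)) -> 0
  row 6 [00110]: ((NOT 0 AND (0 IMPLIES 0)) AND ((0 AND 0) AND NOT 0)) -> 0
  row 7 [00111]: ((NOT 0 AND (1 IMPLIES 0)) AND ((0 AND 0) AND NOT 0)) -> 0
  row 8 [01000]: ((NOT 1 AND (0 IMPLIES 1)) AND ((0 AND 0) AND NOT 1)) -> 0
  row 9 [01001]: ((NOT 1 AND (1 IMPLIES 1)) AND ((0 AND 0) AND NOT 1)) -> 0
  row 10 [01010]: ((NOT 1 AND (0 IMPLIES 1)) AND ((0 AND 0) AND NOT 1)) -> 0
  row 11 [01011]: ((NOT 1 AND (1 IMPLIES 1)) AND ((0 AND 0) AND NOT 1)) -> 0
  row 12 [01100]: ((NOT 1 AND (0 IMPLIES 1)) AND ((0 AND 0) AND NOT 1)) -> 0
  row 13 [01101]: ((NOT 1 AND (1 IMPLIES 1)) AND ((0 AND 0) AND NOT 1)) -> 0
  row 14 [01110]: ((NOT 1 AND (0 IMPLIES 1)) AND ((0 AND 0) AND NOT 1)) -> 0
  row 15 [01111]: ((NOT 1 AND (1 IMPLIES 1)) AND ((0 AND 0) AND NOT 1)) -> 0
  row 16 [10000]: ((NOT 0 AND (0 IMPLIES 0)) AND ((1 AND 1) AND NOT 0)) -> 1
  row 17 [10001]: ((NOT 0 AND (1 IMPLIES 0)) AND ((1 AND 1) AND NOT 0)) -> 0
  row 18 [10010]: ((NOT 0 AND (0 IMPLIES 0)) AND ((1 AND 1) AND NOT 0)) -> 1
  row 19 [10011]: ((NOT 0 AND (1 IMPLIES 0)) AND ((1 AND 1) AND NOT 0)) -> 0
  row 20 [10100]: ((NOT 0 AND (0 IMPLIES 0)) AND ((1 AND 1) AND NOT 0)) -> 1
  row 21 [10101]: ((NOT 0 AND (1 IMPLIES 0)) AND ((1 AND 1) AND NOT 0)) -> 0
  row 22 [10110]: ((NOT 0 AND (0 IMPLIES 0)) AND ((1 AND 1) AND NOT 0)) -> 1
  row 23 [10111]: ((NOT 0 AND (1 IMPLIES 0)) AND ((1 AND 1) AND NOT 0)) -> 0
  row 24 [11000]: ((NOT 1 AND (0 IMPLIES 1)) AND ((1 AND 1) AND NOT 1)) -> 0
  row 25 [11001]: ((NOT 1 AND (1 IMPLIES 1)) AND ((1 AND 1) AND NOT 1)) -> 0
  row 26 [11010]: ((NOT 1 AND (0 IMPLIES 1)) AND ((1 AND 1) AND NOT 1)) -> 0
  row 27 [11011]: ((NOT 1 AND (1 IMPLIES 1)) AND ((1 AND 1) AND NOT 1)) -> 0
  row 28 [11100]: ((NOT 1 AND (0 IMPLIES 1)) AND ((1 AND 1) AND NOT 1)) -> 0
  row 29 [11101]: ((NOT 1 AND (1 IMPLIES 1)) AND ((1 AND 1) AND NOT 1)) -> 0
  row 30 [11110]: ((NOT 1 AND (0 IMPLIES 1)) AND ((1 AND 1) AND NOT 1)) -> 0
  row 31 [11111]: ((NOT 1 AND (1 IMPLIES 1)) AND ((1 AND 1) AND NOT 1)) -> 0
Full result column, 4 rows per line (a,b,c fixed per line; d,e runs 00..11 left to right):
  rows 0-3 [a,b,c=000]: 0000  = hex 0
  rows 4-7 [a,b,c=001]: 0000  = hex 0
  rows 8-11 [a,b,c=010]: 0000  = hex 0
  rows 12-15 [a,b,c=011]: 0000  = hex 0
  rows 16-19 [a,b,c=100]: 1010  = hex A
  rows 20-23 [a,b,c=101]: 1010  = hex A
  rows 24-27 [a,b,c=110]: 0000  = hex 0
  rows 28-31 [a,b,c=111]: 0000  = hex 0
Output column (row 0 .. row 31) = 00000000000000001010101000000000
Output column grouped in 4s = 0000 0000 0000 0000 1010 1010 0000 0000 = 0x0000AA00
Convert to decimal digit by digit (value = value*16 + digit):
  0 -> 0
  0*16 + 0 = 0
  0*16 + 0 = 0
  0*16 + 0 = 0
  0*16 + 10 (A) = 10
  10*16 + 10 (A) = 170
  170*16 + 0 = 2720
  2720*16 + 0 = 43520
Decimal = 43520

43520


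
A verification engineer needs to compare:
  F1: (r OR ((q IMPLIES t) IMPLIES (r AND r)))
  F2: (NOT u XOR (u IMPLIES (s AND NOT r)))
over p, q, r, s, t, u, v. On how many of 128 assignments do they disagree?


F1 = (r OR ((q IMPLIES t) IMPLIES (r AND r)))
F2 = (NOT u XOR (u IMPLIES (s AND NOT r)))
Evaluate both on each of 128 rows (bits = p,q,r,s,t,u,v):
  row 0 [0000000]: F1=0 F2=0 -> 0
  row 1 [0000001]: F1=0 F2=0 -> 0
  row 2 [0000010]: F1=0 F2=0 -> 0
  row 3 [0000011]: F1=0 F2=0 -> 0
  row 4 [0000100]: F1=0 F2=0 -> 0
  (every remaining row is evaluated the same way; all 128 results are listed next)
Full result column, 8 rows per line (p,q,r,s fixed per line; t,u,v runs 000..111 left to right):
  rows 0-7 [p,q,r,s=0000]: 00000000  (ones: 0)
  rows 8-15 [p,q,r,s=0001]: 00110011  (ones: 4)
  rows 16-23 [p,q,r,s=0010]: 11111111  (ones: 8)
  rows 24-31 [p,q,r,s=0011]: 11111111  (ones: 8)
  rows 32-39 [p,q,r,s=0100]: 11110000  (ones: 4)
  rows 40-47 [p,q,r,s=0101]: 11000011  (ones: 4)
  rows 48-55 [p,q,r,s=0110]: 11111111  (ones: 8)
  rows 56-63 [p,q,r,s=0111]: 11111111  (ones: 8)
  rows 64-71 [p,q,r,s=1000]: 00000000  (ones: 0)
  rows 72-79 [p,q,r,s=1001]: 00110011  (ones: 4)
  rows 80-87 [p,q,r,s=1010]: 11111111  (ones: 8)
  rows 88-95 [p,q,r,s=1011]: 11111111  (ones: 8)
  rows 96-103 [p,q,r,s=1100]: 11110000  (ones: 4)
  rows 104-111 [p,q,r,s=1101]: 11000011  (ones: 4)
  rows 112-119 [p,q,r,s=1110]: 11111111  (ones: 8)
  rows 120-127 [p,q,r,s=1111]: 11111111  (ones: 8)
Disagreements = 0+4+8+8+4+4+8+8+0+4+8+8+4+4+8+8 = 88

88


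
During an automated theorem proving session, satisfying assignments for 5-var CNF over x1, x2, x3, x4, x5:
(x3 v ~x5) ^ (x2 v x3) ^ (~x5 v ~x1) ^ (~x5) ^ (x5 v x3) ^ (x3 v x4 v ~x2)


CNF with 6 clauses over 5 vars (32 assignments).
An assignment satisfies CNF iff every clause has >=1 true literal.
Check each row (bits = x1,x2,x3,x4,x5; clause T/F shown):
  row 0 [00000]: clauses=TFTTFT -> 0
  row 1 [00001]: clauses=FFTFTT -> 0
  row 2 [00010]: clauses=TFTTFT -> 0
  row 3 [00011]: clauses=FFTFTT -> 0
  row 4 [00100]: clauses=TTTTTT -> 1
  row 5 [00101]: clauses=TTTFTT -> 0
  row 6 [00110]: clauses=TTTTTT -> 1
  row 7 [00111]: clauses=TTTFTT -> 0
  row 8 [01000]: clauses=TTTTFF -> 0
  row 9 [01001]: clauses=FTTFTF -> 0
  row 10 [01010]: clauses=TTTTFT -> 0
  row 11 [01011]: clauses=FTTFTT -> 0
  row 12 [01100]: clauses=TTTTTT -> 1
  row 13 [01101]: clauses=TTTFTT -> 0
  row 14 [01110]: clauses=TTTTTT -> 1
  row 15 [01111]: clauses=TTTFTT -> 0
  row 16 [10000]: clauses=TFTTFT -> 0
  row 17 [10001]: clauses=FFFFTT -> 0
  row 18 [10010]: clauses=TFTTFT -> 0
  row 19 [10011]: clauses=FFFFTT -> 0
  row 20 [10100]: clauses=TTTTTT -> 1
  row 21 [10101]: clauses=TTFFTT -> 0
  row 22 [10110]: clauses=TTTTTT -> 1
  row 23 [10111]: clauses=TTFFTT -> 0
  row 24 [11000]: clauses=TTTTFF -> 0
  row 25 [11001]: clauses=FTFFTF -> 0
  row 26 [11010]: clauses=TTTTFT -> 0
  row 27 [11011]: clauses=FTFFTT -> 0
  row 28 [11100]: clauses=TTTTTT -> 1
  row 29 [11101]: clauses=TTFFTT -> 0
  row 30 [11110]: clauses=TTTTTT -> 1
  row 31 [11111]: clauses=TTFFTT -> 0
Full result column, 8 rows per line (x1,x2 fixed per line; x3,x4,x5 runs 000..111 left to right):
  rows 0-7 [x1,x2=00]: 00001010  (ones: 2)
  rows 8-15 [x1,x2=01]: 00001010  (ones: 2)
  rows 16-23 [x1,x2=10]: 00001010  (ones: 2)
  rows 24-31 [x1,x2=11]: 00001010  (ones: 2)
Satisfying assignments = 2+2+2+2 = 8

8


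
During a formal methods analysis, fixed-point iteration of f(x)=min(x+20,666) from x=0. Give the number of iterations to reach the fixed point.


Step 1: x=0, cap=666, increment=20
Step 2: x grows by 20 each step until capped at 666; fixed point is x=666
Step 3: iterations = ceil(666/20) = 34

34


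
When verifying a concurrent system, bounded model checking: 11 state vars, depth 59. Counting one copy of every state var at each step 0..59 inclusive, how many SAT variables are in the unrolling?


BMC unrolls to depth k, creating one copy of each state var for steps 0..k.
Step count = 59 + 1 = 60 (steps 0 through 59)
Vars per step = 11
Total = 11 * 60 = 660

660


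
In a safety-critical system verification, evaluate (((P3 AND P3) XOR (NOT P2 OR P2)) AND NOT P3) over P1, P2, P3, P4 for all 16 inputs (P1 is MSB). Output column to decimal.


Formula: (((P3 AND P3) XOR (NOT P2 OR P2)) AND NOT P3) over P1, P2, P3, P4 (16 rows)
Evaluate each row (bits = P1,P2,P3,P4, MSB first):
  row 0 [0000]: (((0 AND 0) XOR (NOT 0 OR 0)) AND NOT 0) -> 1
  row 1 [0001]: (((0 AND 0) XOR (NOT 0 OR 0)) AND NOT 0) -> 1
  row 2 [0010]: (((1 AND 1) XOR (NOT 0 OR 0)) AND NOT 1) -> 0
  row 3 [0011]: (((1 AND 1) XOR (NOT 0 OR 0)) AND NOT 1) -> 0
  row 4 [0100]: (((0 AND 0) XOR (NOT 1 OR 1)) AND NOT 0) -> 1
  row 5 [0101]: (((0 AND 0) XOR (NOT 1 OR 1)) AND NOT 0) -> 1
  row 6 [0110]: (((1 AND 1) XOR (NOT 1 OR 1)) AND NOT 1) -> 0
  row 7 [0111]: (((1 AND 1) XOR (NOT 1 OR 1)) AND NOT 1) -> 0
  row 8 [1000]: (((0 AND 0) XOR (NOT 0 OR 0)) AND NOT 0) -> 1
  row 9 [1001]: (((0 AND 0) XOR (NOT 0 OR 0)) AND NOT 0) -> 1
  row 10 [1010]: (((1 AND 1) XOR (NOT 0 OR 0)) AND NOT 1) -> 0
  row 11 [1011]: (((1 AND 1) XOR (NOT 0 OR 0)) AND NOT 1) -> 0
  row 12 [1100]: (((0 AND 0) XOR (NOT 1 OR 1)) AND NOT 0) -> 1
  row 13 [1101]: (((0 AND 0) XOR (NOT 1 OR 1)) AND NOT 0) -> 1
  row 14 [1110]: (((1 AND 1) XOR (NOT 1 OR 1)) AND NOT 1) -> 0
  row 15 [1111]: (((1 AND 1) XOR (NOT 1 OR 1)) AND NOT 1) -> 0
Full result column, 4 rows per line (P1,P2 fixed per line; P3,P4 runs 00..11 left to right):
  rows 0-3 [P1,P2=00]: 1100  = hex C
  rows 4-7 [P1,P2=01]: 1100  = hex C
  rows 8-11 [P1,P2=10]: 1100  = hex C
  rows 12-15 [P1,P2=11]: 1100  = hex C
Output column (row 0 .. row 15) = 1100110011001100
Output column grouped in 4s = 1100 1100 1100 1100 = 0xCCCC
Convert to decimal digit by digit (value = value*16 + digit):
  C -> 12
  12*16 + 12 (C) = 204
  204*16 + 12 (C) = 3276
  3276*16 + 12 (C) = 52428
Decimal = 52428

52428


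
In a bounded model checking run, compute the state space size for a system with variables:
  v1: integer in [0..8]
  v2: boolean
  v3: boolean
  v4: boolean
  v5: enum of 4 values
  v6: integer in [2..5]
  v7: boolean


State space = product of domain sizes of all variables.
Domain sizes:
  v1 (integer in [0..8]): 9
  v2 (boolean): 2
  v3 (boolean): 2
  v4 (boolean): 2
  v5 (enum of 4 values): 4
  v6 (integer in [2..5]): 4
  v7 (boolean): 2
Product = 9 * 2 * 2 * 2 * 4 * 4 * 2 = 2304

2304


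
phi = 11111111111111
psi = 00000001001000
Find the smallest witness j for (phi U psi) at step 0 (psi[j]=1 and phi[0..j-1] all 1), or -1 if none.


(phi U psi) at 0: need smallest j with psi[j]=1 and phi[i]=1 for all i in [0,j).
Scan from step 0:
  step 0: phi=1, psi=0 -> continue
  step 1: phi=1, psi=0 -> continue
  step 2: phi=1, psi=0 -> continue
  step 3: phi=1, psi=0 -> continue
  step 7: psi=1 and phi held for [0,7) -> witness found
Witness step = 7

7


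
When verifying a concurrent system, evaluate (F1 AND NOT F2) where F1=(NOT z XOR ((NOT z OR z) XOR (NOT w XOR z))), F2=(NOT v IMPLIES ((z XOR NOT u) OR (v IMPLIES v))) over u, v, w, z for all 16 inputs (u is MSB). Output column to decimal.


F1 = (NOT z XOR ((NOT z OR z) XOR (NOT w XOR z)))
F2 = (NOT v IMPLIES ((z XOR NOT u) OR (v IMPLIES v)))
Counterexample to F1=>F2 is where F1=1 and F2=0.
Evaluate each row (bits = u,v,w,z, MSB first):
  row 0 [0000]: F1=1 F2=1 -> F1&~F2 -> 0
  row 1 [0001]: F1=1 F2=1 -> F1&~F2 -> 0
  row 2 [0010]: F1=0 F2=1 -> F1&~F2 -> 0
  row 3 [0011]: F1=0 F2=1 -> F1&~F2 -> 0
  row 4 [0100]: F1=1 F2=1 -> F1&~F2 -> 0
  row 5 [0101]: F1=1 F2=1 -> F1&~F2 -> 0
  row 6 [0110]: F1=0 F2=1 -> F1&~F2 -> 0
  row 7 [0111]: F1=0 F2=1 -> F1&~F2 -> 0
  row 8 [1000]: F1=1 F2=1 -> F1&~F2 -> 0
  row 9 [1001]: F1=1 F2=1 -> F1&~F2 -> 0
  row 10 [1010]: F1=0 F2=1 -> F1&~F2 -> 0
  row 11 [1011]: F1=0 F2=1 -> F1&~F2 -> 0
  row 12 [1100]: F1=1 F2=1 -> F1&~F2 -> 0
  row 13 [1101]: F1=1 F2=1 -> F1&~F2 -> 0
  row 14 [1110]: F1=0 F2=1 -> F1&~F2 -> 0
  row 15 [1111]: F1=0 F2=1 -> F1&~F2 -> 0
Full result column, 4 rows per line (u,v fixed per line; w,z runs 00..11 left to right):
  rows 0-3 [u,v=00]: 0000  = hex 0
  rows 4-7 [u,v=01]: 0000  = hex 0
  rows 8-11 [u,v=10]: 0000  = hex 0
  rows 12-15 [u,v=11]: 0000  = hex 0
Counterexample vector (row 0 .. row 15) = 0000000000000000
Output column grouped in 4s = 0000 0000 0000 0000 = 0x0000
Convert to decimal digit by digit (value = value*16 + digit):
  0 -> 0
  0*16 + 0 = 0
  0*16 + 0 = 0
  0*16 + 0 = 0
Decimal = 0

0


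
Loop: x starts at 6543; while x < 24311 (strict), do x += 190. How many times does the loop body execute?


Step 1: x goes from 6543 toward 24311 by 190; the body runs while x<24311, so iterations = ceil((bound-start)/step)
Step 2: Distance=17768
Step 3: ceil(17768/190)=94

94


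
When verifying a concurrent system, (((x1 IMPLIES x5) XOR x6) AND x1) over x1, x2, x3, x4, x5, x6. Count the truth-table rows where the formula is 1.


Formula: (((x1 IMPLIES x5) XOR x6) AND x1) over 6 vars (64 rows)
Evaluate each row (x1, x2, x3, x4, x5, x6 as bits, MSB first):
  row 0 [000000]: (((0 IMPLIES 0) XOR 0) AND 0) -> 0
  row 1 [000001]: (((0 IMPLIES 0) XOR 1) AND 0) -> 0
  row 2 [000010]: (((0 IMPLIES 1) XOR 0) AND 0) -> 0
  row 3 [000011]: (((0 IMPLIES 1) XOR 1) AND 0) -> 0
  row 4 [000100]: (((0 IMPLIES 0) XOR 0) AND 0) -> 0
  (every remaining row is evaluated the same way; all 64 results are listed next)
Full result column, 8 rows per line (x1,x2,x3 fixed per line; x4,x5,x6 runs 000..111 left to right):
  rows 0-7 [x1,x2,x3=000]: 00000000  (ones: 0)
  rows 8-15 [x1,x2,x3=001]: 00000000  (ones: 0)
  rows 16-23 [x1,x2,x3=010]: 00000000  (ones: 0)
  rows 24-31 [x1,x2,x3=011]: 00000000  (ones: 0)
  rows 32-39 [x1,x2,x3=100]: 01100110  (ones: 4)
  rows 40-47 [x1,x2,x3=101]: 01100110  (ones: 4)
  rows 48-55 [x1,x2,x3=110]: 01100110  (ones: 4)
  rows 56-63 [x1,x2,x3=111]: 01100110  (ones: 4)
Count of 1-rows = 0+0+0+0+4+4+4+4 = 16

16


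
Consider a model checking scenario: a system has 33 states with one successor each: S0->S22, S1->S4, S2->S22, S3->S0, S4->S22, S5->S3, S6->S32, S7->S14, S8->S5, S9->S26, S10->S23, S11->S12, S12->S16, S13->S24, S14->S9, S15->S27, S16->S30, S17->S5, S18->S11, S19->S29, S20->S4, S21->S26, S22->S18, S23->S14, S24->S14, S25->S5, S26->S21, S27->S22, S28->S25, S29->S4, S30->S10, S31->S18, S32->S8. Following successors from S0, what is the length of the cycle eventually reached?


Trace from S0 until a state repeats:
  S0 -> S22 -> S18 -> S11 -> S12 -> S16 -> S30 -> S10 -> S23 -> S14 -> S9 -> S26 -> S21 -> S26
S26 first seen at step 11, revisited at step 13.
Cycle length = 13 - 11 = 2

2


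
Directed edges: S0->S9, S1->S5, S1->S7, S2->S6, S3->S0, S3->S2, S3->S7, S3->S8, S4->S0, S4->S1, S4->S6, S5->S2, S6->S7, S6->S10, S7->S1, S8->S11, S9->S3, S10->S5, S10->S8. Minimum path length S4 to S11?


BFS layer-by-layer from S4:
  dist 0: {S4}
  dist 1: {S0, S1, S6}
  dist 2: {S5, S7, S9, S10}
  dist 3: {S2, S3, S8}
  dist 4: {S11}
  -> S11 reached at distance 4
Shortest path length = 4

4


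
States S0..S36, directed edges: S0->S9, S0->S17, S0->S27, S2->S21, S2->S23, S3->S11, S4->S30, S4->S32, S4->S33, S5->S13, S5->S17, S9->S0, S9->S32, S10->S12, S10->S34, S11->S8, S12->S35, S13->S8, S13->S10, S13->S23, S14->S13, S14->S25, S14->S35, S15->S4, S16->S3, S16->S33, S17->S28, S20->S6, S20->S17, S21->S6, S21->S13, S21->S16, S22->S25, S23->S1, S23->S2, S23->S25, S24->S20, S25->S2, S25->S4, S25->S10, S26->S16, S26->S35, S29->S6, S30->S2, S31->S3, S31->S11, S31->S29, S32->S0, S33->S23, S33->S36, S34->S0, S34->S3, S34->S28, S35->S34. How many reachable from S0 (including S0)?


BFS from S0:
  layer 0: {S0}
  layer 1: {S9, S17, S27}
  layer 2: {S28, S32}
Reachable set: {S0, S9, S17, S27, S28, S32}
Count = 6

6


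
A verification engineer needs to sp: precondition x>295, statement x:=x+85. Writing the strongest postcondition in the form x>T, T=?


Formula: sp(P, x:=E) = exists old_x. (x = E[old_x/x]) AND P[old_x/x] (old_x is the value of x before the assignment; eliminate old_x by solving x = E[old_x/x] for old_x)
Step 1: Precondition P: x>295, i.e. old_x > 295
Step 2: Assignment gives x = old_x + 85, so old_x = x - 85
Step 3: Substitute into P: x - 85 > 295
Step 4: Simplify: x > 295+85 = 380

380


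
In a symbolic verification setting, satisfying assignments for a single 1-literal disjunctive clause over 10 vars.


Step 1: Total=2^10=1024
Step 2: Unsat when all 1 false: 2^9=512
Step 3: Sat=1024-512=512

512


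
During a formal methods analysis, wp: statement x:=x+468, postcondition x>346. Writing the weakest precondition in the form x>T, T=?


Formula: wp(x:=E, P) = P[E/x] (substitute E for x in postcondition)
Step 1: Postcondition: x>346
Step 2: Substitute x+468 for x: x+468>346
Step 3: Solve for x: x > 346-468 = -122

-122


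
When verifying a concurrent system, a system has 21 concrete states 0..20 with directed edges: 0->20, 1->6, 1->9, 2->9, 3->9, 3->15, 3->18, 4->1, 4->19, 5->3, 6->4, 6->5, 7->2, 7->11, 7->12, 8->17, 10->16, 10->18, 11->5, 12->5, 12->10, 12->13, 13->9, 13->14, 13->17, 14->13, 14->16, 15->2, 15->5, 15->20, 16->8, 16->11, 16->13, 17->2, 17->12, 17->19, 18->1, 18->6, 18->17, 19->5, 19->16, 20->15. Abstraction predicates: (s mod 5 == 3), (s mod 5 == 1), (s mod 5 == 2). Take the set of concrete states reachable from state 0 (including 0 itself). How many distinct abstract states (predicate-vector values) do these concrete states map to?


BFS from 0:
Concrete reachable: {0, 1, 2, 3, 4, 5, 6, 8, 9, 10, 11, 12, 13, 14, 15, 16, 17, 18, 19, 20}
Abstract via predicates (s mod 5 == 3), (s mod 5 == 1), (s mod 5 == 2):
  (0,0,0) <- {0, 4, 5, 9, 10, 14, 15, 19, 20}
  (0,0,1) <- {2, 12, 17}
  (0,1,0) <- {1, 6, 11, 16}
  (1,0,0) <- {3, 8, 13, 18}
Distinct abstract states = 4

4


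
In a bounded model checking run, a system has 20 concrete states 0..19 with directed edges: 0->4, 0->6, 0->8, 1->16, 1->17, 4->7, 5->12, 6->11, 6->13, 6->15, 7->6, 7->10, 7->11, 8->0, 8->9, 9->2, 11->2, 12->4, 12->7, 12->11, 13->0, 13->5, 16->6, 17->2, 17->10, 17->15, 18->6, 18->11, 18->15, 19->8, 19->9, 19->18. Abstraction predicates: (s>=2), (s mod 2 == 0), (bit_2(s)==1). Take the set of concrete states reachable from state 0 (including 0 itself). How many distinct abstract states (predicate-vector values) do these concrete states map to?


BFS from 0:
Concrete reachable: {0, 2, 4, 5, 6, 7, 8, 9, 10, 11, 12, 13, 15}
Abstract via predicates (s>=2), (s mod 2 == 0), (bit_2(s)==1):
  (0,1,0) <- {0}
  (1,0,0) <- {9, 11}
  (1,0,1) <- {5, 7, 13, 15}
  (1,1,0) <- {2, 8, 10}
  (1,1,1) <- {4, 6, 12}
Distinct abstract states = 5

5


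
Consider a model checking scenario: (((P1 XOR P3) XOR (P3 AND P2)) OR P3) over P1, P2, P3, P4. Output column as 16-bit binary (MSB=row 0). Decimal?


Formula: (((P1 XOR P3) XOR (P3 AND P2)) OR P3) over P1, P2, P3, P4 (16 rows)
Evaluate each row (bits = P1,P2,P3,P4, MSB first):
  row 0 [0000]: (((0 XOR 0) XOR (0 AND 0)) OR 0) -> 0
  row 1 [0001]: (((0 XOR 0) XOR (0 AND 0)) OR 0) -> 0
  row 2 [0010]: (((0 XOR 1) XOR (1 AND 0)) OR 1) -> 1
  row 3 [0011]: (((0 XOR 1) XOR (1 AND 0)) OR 1) -> 1
  row 4 [0100]: (((0 XOR 0) XOR (0 AND 1)) OR 0) -> 0
  row 5 [0101]: (((0 XOR 0) XOR (0 AND 1)) OR 0) -> 0
  row 6 [0110]: (((0 XOR 1) XOR (1 AND 1)) OR 1) -> 1
  row 7 [0111]: (((0 XOR 1) XOR (1 AND 1)) OR 1) -> 1
  row 8 [1000]: (((1 XOR 0) XOR (0 AND 0)) OR 0) -> 1
  row 9 [1001]: (((1 XOR 0) XOR (0 AND 0)) OR 0) -> 1
  row 10 [1010]: (((1 XOR 1) XOR (1 AND 0)) OR 1) -> 1
  row 11 [1011]: (((1 XOR 1) XOR (1 AND 0)) OR 1) -> 1
  row 12 [1100]: (((1 XOR 0) XOR (0 AND 1)) OR 0) -> 1
  row 13 [1101]: (((1 XOR 0) XOR (0 AND 1)) OR 0) -> 1
  row 14 [1110]: (((1 XOR 1) XOR (1 AND 1)) OR 1) -> 1
  row 15 [1111]: (((1 XOR 1) XOR (1 AND 1)) OR 1) -> 1
Full result column, 4 rows per line (P1,P2 fixed per line; P3,P4 runs 00..11 left to right):
  rows 0-3 [P1,P2=00]: 0011  = hex 3
  rows 4-7 [P1,P2=01]: 0011  = hex 3
  rows 8-11 [P1,P2=10]: 1111  = hex F
  rows 12-15 [P1,P2=11]: 1111  = hex F
Output column (row 0 .. row 15) = 0011001111111111
Output column grouped in 4s = 0011 0011 1111 1111 = 0x33FF
Convert to decimal digit by digit (value = value*16 + digit):
  3 -> 3
  3*16 + 3 = 51
  51*16 + 15 (F) = 831
  831*16 + 15 (F) = 13311
Decimal = 13311

13311


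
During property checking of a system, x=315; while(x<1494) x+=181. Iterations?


Step 1: x goes from 315 toward 1494 by 181; the body runs while x<1494, so iterations = ceil((bound-start)/step)
Step 2: Distance=1179
Step 3: ceil(1179/181)=7

7


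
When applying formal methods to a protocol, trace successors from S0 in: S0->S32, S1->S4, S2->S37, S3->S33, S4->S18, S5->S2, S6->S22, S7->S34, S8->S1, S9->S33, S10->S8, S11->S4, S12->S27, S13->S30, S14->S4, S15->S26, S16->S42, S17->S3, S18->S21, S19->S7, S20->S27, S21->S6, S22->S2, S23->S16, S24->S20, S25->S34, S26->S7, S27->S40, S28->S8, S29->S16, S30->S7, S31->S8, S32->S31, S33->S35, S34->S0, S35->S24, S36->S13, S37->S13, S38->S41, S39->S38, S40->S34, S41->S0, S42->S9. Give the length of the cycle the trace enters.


Trace from S0 until a state repeats:
  S0 -> S32 -> S31 -> S8 -> S1 -> S4 -> S18 -> S21 -> S6 -> S22 -> S2 -> S37 -> S13 -> S30 -> S7 -> S34 -> S0
S0 first seen at step 0, revisited at step 16.
Cycle length = 16 - 0 = 16

16


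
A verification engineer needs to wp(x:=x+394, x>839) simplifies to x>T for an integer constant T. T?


Formula: wp(x:=E, P) = P[E/x] (substitute E for x in postcondition)
Step 1: Postcondition: x>839
Step 2: Substitute x+394 for x: x+394>839
Step 3: Solve for x: x > 839-394 = 445

445


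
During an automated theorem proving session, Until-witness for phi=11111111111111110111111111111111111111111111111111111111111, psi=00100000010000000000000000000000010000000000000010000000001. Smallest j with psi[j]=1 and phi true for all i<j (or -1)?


(phi U psi) at 0: need smallest j with psi[j]=1 and phi[i]=1 for all i in [0,j).
Scan from step 0:
  step 0: phi=1, psi=0 -> continue
  step 1: phi=1, psi=0 -> continue
  step 2: psi=1 and phi held for [0,2) -> witness found
Witness step = 2

2


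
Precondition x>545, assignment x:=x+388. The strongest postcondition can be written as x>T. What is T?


Formula: sp(P, x:=E) = exists old_x. (x = E[old_x/x]) AND P[old_x/x] (old_x is the value of x before the assignment; eliminate old_x by solving x = E[old_x/x] for old_x)
Step 1: Precondition P: x>545, i.e. old_x > 545
Step 2: Assignment gives x = old_x + 388, so old_x = x - 388
Step 3: Substitute into P: x - 388 > 545
Step 4: Simplify: x > 545+388 = 933

933


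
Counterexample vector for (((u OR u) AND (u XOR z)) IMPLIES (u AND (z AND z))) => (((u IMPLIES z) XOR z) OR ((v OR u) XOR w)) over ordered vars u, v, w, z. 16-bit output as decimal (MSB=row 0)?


F1 = (((u OR u) AND (u XOR z)) IMPLIES (u AND (z AND z)))
F2 = (((u IMPLIES z) XOR z) OR ((v OR u) XOR w))
Counterexample to F1=>F2 is where F1=1 and F2=0.
Evaluate each row (bits = u,v,w,z, MSB first):
  row 0 [0000]: F1=1 F2=1 -> F1&~F2 -> 0
  row 1 [0001]: F1=1 F2=0 -> F1&~F2 -> 1
  row 2 [0010]: F1=1 F2=1 -> F1&~F2 -> 0
  row 3 [0011]: F1=1 F2=1 -> F1&~F2 -> 0
  row 4 [0100]: F1=1 F2=1 -> F1&~F2 -> 0
  row 5 [0101]: F1=1 F2=1 -> F1&~F2 -> 0
  row 6 [0110]: F1=1 F2=1 -> F1&~F2 -> 0
  row 7 [0111]: F1=1 F2=0 -> F1&~F2 -> 1
  row 8 [1000]: F1=0 F2=1 -> F1&~F2 -> 0
  row 9 [1001]: F1=1 F2=1 -> F1&~F2 -> 0
  row 10 [1010]: F1=0 F2=0 -> F1&~F2 -> 0
  row 11 [1011]: F1=1 F2=0 -> F1&~F2 -> 1
  row 12 [1100]: F1=0 F2=1 -> F1&~F2 -> 0
  row 13 [1101]: F1=1 F2=1 -> F1&~F2 -> 0
  row 14 [1110]: F1=0 F2=0 -> F1&~F2 -> 0
  row 15 [1111]: F1=1 F2=0 -> F1&~F2 -> 1
Full result column, 4 rows per line (u,v fixed per line; w,z runs 00..11 left to right):
  rows 0-3 [u,v=00]: 0100  = hex 4
  rows 4-7 [u,v=01]: 0001  = hex 1
  rows 8-11 [u,v=10]: 0001  = hex 1
  rows 12-15 [u,v=11]: 0001  = hex 1
Counterexample vector (row 0 .. row 15) = 0100000100010001
Output column grouped in 4s = 0100 0001 0001 0001 = 0x4111
Convert to decimal digit by digit (value = value*16 + digit):
  4 -> 4
  4*16 + 1 = 65
  65*16 + 1 = 1041
  1041*16 + 1 = 16657
Decimal = 16657

16657


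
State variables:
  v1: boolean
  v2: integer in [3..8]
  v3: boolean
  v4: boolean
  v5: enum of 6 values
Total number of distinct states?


State space = product of domain sizes of all variables.
Domain sizes:
  v1 (boolean): 2
  v2 (integer in [3..8]): 6
  v3 (boolean): 2
  v4 (boolean): 2
  v5 (enum of 6 values): 6
Product = 2 * 6 * 2 * 2 * 6 = 288

288


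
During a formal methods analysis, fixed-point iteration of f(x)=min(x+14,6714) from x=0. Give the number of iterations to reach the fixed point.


Step 1: x=0, cap=6714, increment=14
Step 2: x grows by 14 each step until capped at 6714; fixed point is x=6714
Step 3: iterations = ceil(6714/14) = 480

480


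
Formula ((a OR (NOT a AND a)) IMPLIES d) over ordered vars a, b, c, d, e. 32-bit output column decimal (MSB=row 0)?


Formula: ((a OR (NOT a AND a)) IMPLIES d) over a, b, c, d, e (32 rows)
Evaluate each row (bits = a,b,c,d,e, MSB first):
  row 0 [00000]: ((0 OR (NOT 0 AND 0)) IMPLIES 0) -> 1
  row 1 [00001]: ((0 OR (NOT 0 AND 0)) IMPLIES 0) -> 1
  row 2 [00010]: ((0 OR (NOT 0 AND 0)) IMPLIES 1) -> 1
  row 3 [00011]: ((0 OR (NOT 0 AND 0)) IMPLIES 1) -> 1
  row 4 [00100]: ((0 OR (NOT 0 AND 0)) IMPLIES 0) -> 1
  row 5 [00101]: ((0 OR (NOT 0 AND 0)) IMPLIES 0) -> 1
  row 6 [00110]: ((0 OR (NOT 0 AND 0)) IMPLIES 1) -> 1
  row 7 [00111]: ((0 OR (NOT 0 AND 0)) IMPLIES 1) -> 1
  row 8 [01000]: ((0 OR (NOT 0 AND 0)) IMPLIES 0) -> 1
  row 9 [01001]: ((0 OR (NOT 0 AND 0)) IMPLIES 0) -> 1
  row 10 [01010]: ((0 OR (NOT 0 AND 0)) IMPLIES 1) -> 1
  row 11 [01011]: ((0 OR (NOT 0 AND 0)) IMPLIES 1) -> 1
  row 12 [01100]: ((0 OR (NOT 0 AND 0)) IMPLIES 0) -> 1
  row 13 [01101]: ((0 OR (NOT 0 AND 0)) IMPLIES 0) -> 1
  row 14 [01110]: ((0 OR (NOT 0 AND 0)) IMPLIES 1) -> 1
  row 15 [01111]: ((0 OR (NOT 0 AND 0)) IMPLIES 1) -> 1
  row 16 [10000]: ((1 OR (NOT 1 AND 1)) IMPLIES 0) -> 0
  row 17 [10001]: ((1 OR (NOT 1 AND 1)) IMPLIES 0) -> 0
  row 18 [10010]: ((1 OR (NOT 1 AND 1)) IMPLIES 1) -> 1
  row 19 [10011]: ((1 OR (NOT 1 AND 1)) IMPLIES 1) -> 1
  row 20 [10100]: ((1 OR (NOT 1 AND 1)) IMPLIES 0) -> 0
  row 21 [10101]: ((1 OR (NOT 1 AND 1)) IMPLIES 0) -> 0
  row 22 [10110]: ((1 OR (NOT 1 AND 1)) IMPLIES 1) -> 1
  row 23 [10111]: ((1 OR (NOT 1 AND 1)) IMPLIES 1) -> 1
  row 24 [11000]: ((1 OR (NOT 1 AND 1)) IMPLIES 0) -> 0
  row 25 [11001]: ((1 OR (NOT 1 AND 1)) IMPLIES 0) -> 0
  row 26 [11010]: ((1 OR (NOT 1 AND 1)) IMPLIES 1) -> 1
  row 27 [11011]: ((1 OR (NOT 1 AND 1)) IMPLIES 1) -> 1
  row 28 [11100]: ((1 OR (NOT 1 AND 1)) IMPLIES 0) -> 0
  row 29 [11101]: ((1 OR (NOT 1 AND 1)) IMPLIES 0) -> 0
  row 30 [11110]: ((1 OR (NOT 1 AND 1)) IMPLIES 1) -> 1
  row 31 [11111]: ((1 OR (NOT 1 AND 1)) IMPLIES 1) -> 1
Full result column, 4 rows per line (a,b,c fixed per line; d,e runs 00..11 left to right):
  rows 0-3 [a,b,c=000]: 1111  = hex F
  rows 4-7 [a,b,c=001]: 1111  = hex F
  rows 8-11 [a,b,c=010]: 1111  = hex F
  rows 12-15 [a,b,c=011]: 1111  = hex F
  rows 16-19 [a,b,c=100]: 0011  = hex 3
  rows 20-23 [a,b,c=101]: 0011  = hex 3
  rows 24-27 [a,b,c=110]: 0011  = hex 3
  rows 28-31 [a,b,c=111]: 0011  = hex 3
Output column (row 0 .. row 31) = 11111111111111110011001100110011
Output column grouped in 4s = 1111 1111 1111 1111 0011 0011 0011 0011 = 0xFFFF3333
Convert to decimal digit by digit (value = value*16 + digit):
  F -> 15
  15*16 + 15 (F) = 255
  255*16 + 15 (F) = 4095
  4095*16 + 15 (F) = 65535
  65535*16 + 3 = 1048563
  1048563*16 + 3 = 16777011
  16777011*16 + 3 = 268432179
  268432179*16 + 3 = 4294914867
Decimal = 4294914867

4294914867


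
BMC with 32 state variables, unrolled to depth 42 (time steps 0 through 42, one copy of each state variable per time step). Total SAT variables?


BMC unrolls to depth k, creating one copy of each state var for steps 0..k.
Step count = 42 + 1 = 43 (steps 0 through 42)
Vars per step = 32
Total = 32 * 43 = 1376

1376


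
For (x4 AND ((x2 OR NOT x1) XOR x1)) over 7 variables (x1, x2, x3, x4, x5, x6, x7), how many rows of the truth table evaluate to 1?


Formula: (x4 AND ((x2 OR NOT x1) XOR x1)) over 7 vars (128 rows)
Evaluate each row (x1, x2, x3, x4, x5, x6, x7 as bits, MSB first):
  row 0 [0000000]: (0 AND ((0 OR NOT 0) XOR 0)) -> 0
  row 1 [0000001]: (0 AND ((0 OR NOT 0) XOR 0)) -> 0
  row 2 [0000010]: (0 AND ((0 OR NOT 0) XOR 0)) -> 0
  row 3 [0000011]: (0 AND ((0 OR NOT 0) XOR 0)) -> 0
  row 4 [0000100]: (0 AND ((0 OR NOT 0) XOR 0)) -> 0
  (every remaining row is evaluated the same way; all 128 results are listed next)
Full result column, 8 rows per line (x1,x2,x3,x4 fixed per line; x5,x6,x7 runs 000..111 left to right):
  rows 0-7 [x1,x2,x3,x4=0000]: 00000000  (ones: 0)
  rows 8-15 [x1,x2,x3,x4=0001]: 11111111  (ones: 8)
  rows 16-23 [x1,x2,x3,x4=0010]: 00000000  (ones: 0)
  rows 24-31 [x1,x2,x3,x4=0011]: 11111111  (ones: 8)
  rows 32-39 [x1,x2,x3,x4=0100]: 00000000  (ones: 0)
  rows 40-47 [x1,x2,x3,x4=0101]: 11111111  (ones: 8)
  rows 48-55 [x1,x2,x3,x4=0110]: 00000000  (ones: 0)
  rows 56-63 [x1,x2,x3,x4=0111]: 11111111  (ones: 8)
  rows 64-71 [x1,x2,x3,x4=1000]: 00000000  (ones: 0)
  rows 72-79 [x1,x2,x3,x4=1001]: 11111111  (ones: 8)
  rows 80-87 [x1,x2,x3,x4=1010]: 00000000  (ones: 0)
  rows 88-95 [x1,x2,x3,x4=1011]: 11111111  (ones: 8)
  rows 96-103 [x1,x2,x3,x4=1100]: 00000000  (ones: 0)
  rows 104-111 [x1,x2,x3,x4=1101]: 00000000  (ones: 0)
  rows 112-119 [x1,x2,x3,x4=1110]: 00000000  (ones: 0)
  rows 120-127 [x1,x2,x3,x4=1111]: 00000000  (ones: 0)
Count of 1-rows = 0+8+0+8+0+8+0+8+0+8+0+8+0+0+0+0 = 48

48


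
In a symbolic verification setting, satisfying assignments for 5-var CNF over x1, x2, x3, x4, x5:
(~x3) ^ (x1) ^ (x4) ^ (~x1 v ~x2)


CNF with 4 clauses over 5 vars (32 assignments).
An assignment satisfies CNF iff every clause has >=1 true literal.
Check each row (bits = x1,x2,x3,x4,x5; clause T/F shown):
  row 0 [00000]: clauses=TFFT -> 0
  row 1 [00001]: clauses=TFFT -> 0
  row 2 [00010]: clauses=TFTT -> 0
  row 3 [00011]: clauses=TFTT -> 0
  row 4 [00100]: clauses=FFFT -> 0
  row 5 [00101]: clauses=FFFT -> 0
  row 6 [00110]: clauses=FFTT -> 0
  row 7 [00111]: clauses=FFTT -> 0
  row 8 [01000]: clauses=TFFT -> 0
  row 9 [01001]: clauses=TFFT -> 0
  row 10 [01010]: clauses=TFTT -> 0
  row 11 [01011]: clauses=TFTT -> 0
  row 12 [01100]: clauses=FFFT -> 0
  row 13 [01101]: clauses=FFFT -> 0
  row 14 [01110]: clauses=FFTT -> 0
  row 15 [01111]: clauses=FFTT -> 0
  row 16 [10000]: clauses=TTFT -> 0
  row 17 [10001]: clauses=TTFT -> 0
  row 18 [10010]: clauses=TTTT -> 1
  row 19 [10011]: clauses=TTTT -> 1
  row 20 [10100]: clauses=FTFT -> 0
  row 21 [10101]: clauses=FTFT -> 0
  row 22 [10110]: clauses=FTTT -> 0
  row 23 [10111]: clauses=FTTT -> 0
  row 24 [11000]: clauses=TTFF -> 0
  row 25 [11001]: clauses=TTFF -> 0
  row 26 [11010]: clauses=TTTF -> 0
  row 27 [11011]: clauses=TTTF -> 0
  row 28 [11100]: clauses=FTFF -> 0
  row 29 [11101]: clauses=FTFF -> 0
  row 30 [11110]: clauses=FTTF -> 0
  row 31 [11111]: clauses=FTTF -> 0
Full result column, 8 rows per line (x1,x2 fixed per line; x3,x4,x5 runs 000..111 left to right):
  rows 0-7 [x1,x2=00]: 00000000  (ones: 0)
  rows 8-15 [x1,x2=01]: 00000000  (ones: 0)
  rows 16-23 [x1,x2=10]: 00110000  (ones: 2)
  rows 24-31 [x1,x2=11]: 00000000  (ones: 0)
Satisfying assignments = 0+0+2+0 = 2

2


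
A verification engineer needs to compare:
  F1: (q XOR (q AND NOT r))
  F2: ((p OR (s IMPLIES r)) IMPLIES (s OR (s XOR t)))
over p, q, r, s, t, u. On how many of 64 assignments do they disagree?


F1 = (q XOR (q AND NOT r))
F2 = ((p OR (s IMPLIES r)) IMPLIES (s OR (s XOR t)))
Evaluate both on each of 64 rows (bits = p,q,r,s,t,u):
  row 0 [000000]: F1=0 F2=0 -> 0
  row 1 [000001]: F1=0 F2=0 -> 0
  row 2 [000010]: F1=0 F2=1 (differ) -> 1
  row 3 [000011]: F1=0 F2=1 (differ) -> 1
  row 4 [000100]: F1=0 F2=1 (differ) -> 1
  (every remaining row is evaluated the same way; all 64 results are listed next)
Full result column, 8 rows per line (p,q,r fixed per line; s,t,u runs 000..111 left to right):
  rows 0-7 [p,q,r=000]: 00111111  (ones: 6)
  rows 8-15 [p,q,r=001]: 00111111  (ones: 6)
  rows 16-23 [p,q,r=010]: 00111111  (ones: 6)
  rows 24-31 [p,q,r=011]: 11000000  (ones: 2)
  rows 32-39 [p,q,r=100]: 00111111  (ones: 6)
  rows 40-47 [p,q,r=101]: 00111111  (ones: 6)
  rows 48-55 [p,q,r=110]: 00111111  (ones: 6)
  rows 56-63 [p,q,r=111]: 11000000  (ones: 2)
Disagreements = 6+6+6+2+6+6+6+2 = 40

40


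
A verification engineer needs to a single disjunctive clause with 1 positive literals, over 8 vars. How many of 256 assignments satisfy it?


Step 1: Total=2^8=256
Step 2: Unsat when all 1 false: 2^7=128
Step 3: Sat=256-128=128

128


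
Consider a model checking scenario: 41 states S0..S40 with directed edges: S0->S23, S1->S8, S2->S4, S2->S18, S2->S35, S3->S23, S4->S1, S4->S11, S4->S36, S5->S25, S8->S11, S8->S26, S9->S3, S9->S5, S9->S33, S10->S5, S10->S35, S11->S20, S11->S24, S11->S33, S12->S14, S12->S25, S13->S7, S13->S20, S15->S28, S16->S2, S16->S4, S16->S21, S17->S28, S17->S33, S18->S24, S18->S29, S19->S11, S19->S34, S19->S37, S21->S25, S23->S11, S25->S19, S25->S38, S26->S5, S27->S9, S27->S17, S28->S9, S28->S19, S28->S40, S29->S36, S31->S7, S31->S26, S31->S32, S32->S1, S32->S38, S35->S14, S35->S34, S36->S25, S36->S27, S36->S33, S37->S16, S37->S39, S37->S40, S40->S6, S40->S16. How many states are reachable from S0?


BFS from S0:
  layer 0: {S0}
  layer 1: {S23}
  layer 2: {S11}
  layer 3: {S20, S24, S33}
Reachable set: {S0, S11, S20, S23, S24, S33}
Count = 6

6


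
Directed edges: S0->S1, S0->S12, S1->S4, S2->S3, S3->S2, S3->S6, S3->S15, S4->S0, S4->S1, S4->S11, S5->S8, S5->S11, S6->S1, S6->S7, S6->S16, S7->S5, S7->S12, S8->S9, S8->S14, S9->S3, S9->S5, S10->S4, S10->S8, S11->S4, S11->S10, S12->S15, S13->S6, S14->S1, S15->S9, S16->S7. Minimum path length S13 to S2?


BFS layer-by-layer from S13:
  dist 0: {S13}
  dist 1: {S6}
  dist 2: {S1, S7, S16}
  dist 3: {S4, S5, S12}
  dist 4: {S0, S8, S11, S15}
  dist 5: {S9, S10, S14}
  dist 6: {S3}
  dist 7: {S2}
  -> S2 reached at distance 7
Shortest path length = 7

7


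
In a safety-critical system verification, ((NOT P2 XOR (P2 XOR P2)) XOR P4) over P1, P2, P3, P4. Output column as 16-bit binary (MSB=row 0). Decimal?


Formula: ((NOT P2 XOR (P2 XOR P2)) XOR P4) over P1, P2, P3, P4 (16 rows)
Evaluate each row (bits = P1,P2,P3,P4, MSB first):
  row 0 [0000]: ((NOT 0 XOR (0 XOR 0)) XOR 0) -> 1
  row 1 [0001]: ((NOT 0 XOR (0 XOR 0)) XOR 1) -> 0
  row 2 [0010]: ((NOT 0 XOR (0 XOR 0)) XOR 0) -> 1
  row 3 [0011]: ((NOT 0 XOR (0 XOR 0)) XOR 1) -> 0
  row 4 [0100]: ((NOT 1 XOR (1 XOR 1)) XOR 0) -> 0
  row 5 [0101]: ((NOT 1 XOR (1 XOR 1)) XOR 1) -> 1
  row 6 [0110]: ((NOT 1 XOR (1 XOR 1)) XOR 0) -> 0
  row 7 [0111]: ((NOT 1 XOR (1 XOR 1)) XOR 1) -> 1
  row 8 [1000]: ((NOT 0 XOR (0 XOR 0)) XOR 0) -> 1
  row 9 [1001]: ((NOT 0 XOR (0 XOR 0)) XOR 1) -> 0
  row 10 [1010]: ((NOT 0 XOR (0 XOR 0)) XOR 0) -> 1
  row 11 [1011]: ((NOT 0 XOR (0 XOR 0)) XOR 1) -> 0
  row 12 [1100]: ((NOT 1 XOR (1 XOR 1)) XOR 0) -> 0
  row 13 [1101]: ((NOT 1 XOR (1 XOR 1)) XOR 1) -> 1
  row 14 [1110]: ((NOT 1 XOR (1 XOR 1)) XOR 0) -> 0
  row 15 [1111]: ((NOT 1 XOR (1 XOR 1)) XOR 1) -> 1
Full result column, 4 rows per line (P1,P2 fixed per line; P3,P4 runs 00..11 left to right):
  rows 0-3 [P1,P2=00]: 1010  = hex A
  rows 4-7 [P1,P2=01]: 0101  = hex 5
  rows 8-11 [P1,P2=10]: 1010  = hex A
  rows 12-15 [P1,P2=11]: 0101  = hex 5
Output column (row 0 .. row 15) = 1010010110100101
Output column grouped in 4s = 1010 0101 1010 0101 = 0xA5A5
Convert to decimal digit by digit (value = value*16 + digit):
  A -> 10
  10*16 + 5 = 165
  165*16 + 10 (A) = 2650
  2650*16 + 5 = 42405
Decimal = 42405

42405
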